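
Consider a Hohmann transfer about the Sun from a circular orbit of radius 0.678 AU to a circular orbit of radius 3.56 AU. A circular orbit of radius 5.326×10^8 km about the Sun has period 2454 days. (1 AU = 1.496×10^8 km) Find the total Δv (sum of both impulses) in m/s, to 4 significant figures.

Δv = 17570 m/s

From Kepler's third law T² = 4π²r³/μ at r = 5.326×10^8 km, T = 2454 days = 2454 × 86400 s = 2.120256×10^8 s: μ = 4π²r³/T² = 1.32674×10^11 km³/s².
In km: r₁ = 0.678 × 1.496×10^8 = 1.014288×10^8 km; r₂ = 3.56 × 1.496×10^8 = 5.32576×10^8 km.
Semi-major axis of the transfer orbit: a_t = (1.014288×10^8 + 5.32576×10^8)/2 = 3.170024×10^8 km.
At r₁ the circular-orbit speed is v₁ = √(μ/r₁) = 36.17 km/s.
Transfer-orbit speed at r₁ (vis-viva): v_p = √[μ(2/r₁ − 1/a_t)] = 46.88 km/s.
First burn Δv₁ = |v_p − v₁| = 10.71 km/s.
Circular speed at r₂: v₂ = √(μ/r₂) = 15.7835 km/s.
Transfer-orbit speed at r₂: v_a = √[μ(2/r₂ − 1/a_t)] = 8.92795 km/s.
Second burn Δv₂ = |v₂ − v_a| = 6.856 km/s.
Total Δv = Δv₁ + Δv₂ = 17.57 km/s.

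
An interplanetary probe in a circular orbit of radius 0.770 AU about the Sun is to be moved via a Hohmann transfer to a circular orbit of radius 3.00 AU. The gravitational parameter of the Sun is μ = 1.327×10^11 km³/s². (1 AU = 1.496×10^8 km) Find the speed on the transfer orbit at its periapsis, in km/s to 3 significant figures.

v = 42.8 km/s

In km: r₁ = 0.770 × 1.496×10^8 = 1.15192×10^8 km; r₂ = 3.00 × 1.496×10^8 = 4.488×10^8 km.
The Hohmann ellipse has a_t = (r₁ + r₂)/2 = 2.81996×10^8 km.
The periapsis of the transfer ellipse is at r = 1.15192×10^8 km.
Applying v² = μ(2/r − 1/a_t): v = 42.82 km/s.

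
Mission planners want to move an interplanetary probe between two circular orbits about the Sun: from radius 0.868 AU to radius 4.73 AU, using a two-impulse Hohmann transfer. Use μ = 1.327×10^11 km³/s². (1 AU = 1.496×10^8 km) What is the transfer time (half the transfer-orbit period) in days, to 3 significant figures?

t = 855 days

In km: r₁ = 0.868 × 1.496×10^8 = 1.298528×10^8 km; r₂ = 4.73 × 1.496×10^8 = 7.07608×10^8 km.
Semi-major axis of the transfer orbit: a_t = (1.298528×10^8 + 7.07608×10^8)/2 = 4.187304×10^8 km.
By Kepler's third law the transfer-orbit period is T = 2π√(a_t³/μ), so t = T/2 = 7.390×10^7 s.
Converting: 7.390×10^7 s ÷ 86400 s/day = 855 days.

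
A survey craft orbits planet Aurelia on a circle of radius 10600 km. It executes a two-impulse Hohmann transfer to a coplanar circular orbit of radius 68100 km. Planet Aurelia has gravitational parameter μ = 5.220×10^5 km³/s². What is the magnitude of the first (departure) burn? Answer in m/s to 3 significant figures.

Semi-major axis of the transfer orbit: a_t = (10600 + 68100)/2 = 39350 km.
Circular speed at r = 10600 km: v_c = √(μ/r) = 7.0175 km/s.
Transfer-orbit speed at the same r (vis-viva, a = a_t): v_t = √[μ(2/r − 1/a_t)] = 9.2317 km/s.
Δv₁ = |v_t − v_c| = |9.2317 − 7.0175| = 2.214 km/s.

Δv₁ = 2210 m/s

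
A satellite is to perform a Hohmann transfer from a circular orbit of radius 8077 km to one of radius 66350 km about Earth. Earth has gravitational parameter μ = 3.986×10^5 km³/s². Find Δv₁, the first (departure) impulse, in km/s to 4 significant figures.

Δv₁ = 2.355 km/s

Transfer-ellipse semi-major axis a_t = (r₁ + r₂)/2 = (8077 + 66350)/2 = 37213.5 km.
On the circular orbit at r = 8077 km, v_c = √(μ/r) = 7.025 km/s.
Transfer-orbit speed at the same r (vis-viva, a = a_t): v_t = √[μ(2/r − 1/a_t)] = 9.380 km/s.
Δv₁ = |v_t − v_c| = |9.380 − 7.025| = 2.355 km/s.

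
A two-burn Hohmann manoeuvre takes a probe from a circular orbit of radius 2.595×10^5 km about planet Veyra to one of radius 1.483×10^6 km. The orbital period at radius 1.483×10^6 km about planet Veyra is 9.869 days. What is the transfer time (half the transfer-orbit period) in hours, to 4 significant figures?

t = 53.33 hours

From Kepler's third law T² = 4π²r³/μ at r = 1.483×10^6 km, T = 9.869 days = 9.869 × 86400 s = 8.526816×10^5 s: μ = 4π²r³/T² = 1.77096×10^8 km³/s².
Semi-major axis of the transfer orbit: a_t = (2.595×10^5 + 1.483×10^6)/2 = 8.7125×10^5 km.
Transfer time t = π√(a_t³/μ) = π√((8.7125×10^5)³ / 1.77096×10^8) = 1.920×10^5 s.
Converting: 1.920×10^5 s ÷ 3600 s/hour = 53.33 hours.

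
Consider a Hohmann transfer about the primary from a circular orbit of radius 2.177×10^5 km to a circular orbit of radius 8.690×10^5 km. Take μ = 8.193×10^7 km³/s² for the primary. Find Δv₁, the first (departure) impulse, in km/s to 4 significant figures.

Δv₁ = 5.134 km/s

Transfer-ellipse semi-major axis a_t = (r₁ + r₂)/2 = (2.177×10^5 + 8.690×10^5)/2 = 5.4335×10^5 km.
Circular speed at r = 2.177×10^5 km: v_c = √(μ/r) = 19.400 km/s.
Transfer-orbit speed at the same r (vis-viva, a = a_t): v_t = √[μ(2/r − 1/a_t)] = 24.534 km/s.
Δv₁ = |v_t − v_c| = |24.534 − 19.400| = 5.134 km/s.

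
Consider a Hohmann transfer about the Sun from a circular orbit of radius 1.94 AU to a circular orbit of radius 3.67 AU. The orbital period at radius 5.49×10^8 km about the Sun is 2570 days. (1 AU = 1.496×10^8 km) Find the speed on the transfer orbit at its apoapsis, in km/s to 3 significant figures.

v = 12.9 km/s

From Kepler's third law T² = 4π²r³/μ at r = 5.49×10^8 km, T = 2570 days = 2570 × 86400 s = 2.22048×10^8 s: μ = 4π²r³/T² = 1.32490×10^11 km³/s².
In km: r₁ = 1.94 × 1.496×10^8 = 2.90224×10^8 km; r₂ = 3.67 × 1.496×10^8 = 5.49032×10^8 km.
The Hohmann ellipse has a_t = (r₁ + r₂)/2 = 4.19628×10^8 km.
The apoapsis of the transfer ellipse is at r = 5.49032×10^8 km.
From the vis-viva equation, v = √[μ(2/r − 1/a_t)] = 12.92 km/s.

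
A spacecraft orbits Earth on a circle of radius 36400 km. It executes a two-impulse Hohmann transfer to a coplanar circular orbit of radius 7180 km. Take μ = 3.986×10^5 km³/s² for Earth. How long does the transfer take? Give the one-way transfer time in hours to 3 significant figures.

t = 4.45 hours

The Hohmann ellipse has a_t = (r₁ + r₂)/2 = 21790 km.
Half the transfer-orbit period gives t = π√(a_t³/μ) = 16010 s.
Converting: 16010 s ÷ 3600 s/hour = 4.45 hours.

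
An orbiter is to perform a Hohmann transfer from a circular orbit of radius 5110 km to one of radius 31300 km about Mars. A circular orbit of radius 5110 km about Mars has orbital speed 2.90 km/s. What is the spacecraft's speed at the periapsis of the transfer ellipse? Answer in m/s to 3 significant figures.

From the circular-orbit relation v² = μ/r at r = 5110 km: μ = v²r = (2.90)² × 5110 = 42975.1 km³/s².
The Hohmann ellipse has a_t = (r₁ + r₂)/2 = 18205 km.
At periapsis, r = 5110 km.
From the vis-viva equation, v = √[μ(2/r − 1/a_t)] = 3.803 km/s.

v = 3800 m/s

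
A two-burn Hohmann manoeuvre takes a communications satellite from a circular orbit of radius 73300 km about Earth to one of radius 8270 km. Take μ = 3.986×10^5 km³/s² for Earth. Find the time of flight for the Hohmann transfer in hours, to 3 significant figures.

The Hohmann ellipse has a_t = (r₁ + r₂)/2 = 40785 km.
Transfer time t = π√(a_t³/μ) = π√((40785)³ / 3.986×10^5) = 40990 s.
Converting: 40990 s ÷ 3600 s/hour = 11.4 hours.

t = 11.4 hours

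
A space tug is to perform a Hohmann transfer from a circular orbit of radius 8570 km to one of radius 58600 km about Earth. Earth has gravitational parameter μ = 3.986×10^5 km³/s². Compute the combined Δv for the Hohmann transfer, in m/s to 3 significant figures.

Δv = 3480 m/s

The Hohmann ellipse has a_t = (r₁ + r₂)/2 = 33585 km.
At r₁ the circular-orbit speed is v₁ = √(μ/r₁) = 6.8199 km/s.
On the transfer ellipse at r₁, v² = μ(2/r − 1/a) gives v_p = √[μ(2/r₁ − 1/a_t)] = 9.0085 km/s.
First burn Δv₁ = |v_p − v₁| = 2.1886 km/s.
At r₂, v₂ = √(μ/r₂) = 2.6081 km/s.
Transfer-orbit speed at r₂: v_a = √[μ(2/r₂ − 1/a_t)] = 1.3175 km/s.
Second burn Δv₂ = |v₂ − v_a| = 1.2906 km/s.
Δv = Δv₁ + Δv₂ = 2.1886 + 1.2906 = 3.479 km/s.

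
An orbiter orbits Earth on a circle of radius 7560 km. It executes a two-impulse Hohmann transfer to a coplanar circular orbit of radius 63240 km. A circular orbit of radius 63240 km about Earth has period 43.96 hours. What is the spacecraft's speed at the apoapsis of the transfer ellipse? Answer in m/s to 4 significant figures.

v = 1160 m/s

From Kepler's third law T² = 4π²r³/μ at r = 63240 km, T = 43.96 hours = 43.96 × 3600 s = 1.58256×10^5 s: μ = 4π²r³/T² = 3.98671×10^5 km³/s².
The Hohmann ellipse has a_t = (r₁ + r₂)/2 = 35400 km.
At apoapsis, r = 63240 km.
Vis-viva: v = √[μ(2/r − 1/a_t)] = √[3.98671×10^5 × (2/63240 − 1/35400)] = 1.160 km/s.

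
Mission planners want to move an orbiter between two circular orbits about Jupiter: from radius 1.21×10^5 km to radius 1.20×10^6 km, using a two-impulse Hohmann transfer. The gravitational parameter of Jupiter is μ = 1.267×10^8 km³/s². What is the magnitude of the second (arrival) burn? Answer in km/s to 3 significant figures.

Semi-major axis of the transfer orbit: a_t = (1.210×10^5 + 1.200×10^6)/2 = 6.605×10^5 km.
Circular speed at r = 1.200×10^6 km: v_c = √(μ/r) = 10.275 km/s.
Transfer-orbit speed at the same r (vis-viva, a = a_t): v_t = √[μ(2/r − 1/a_t)] = 4.3980 km/s.
Δv₂ = |v_t − v_c| = |4.3980 − 10.275| = 5.877 km/s.

Δv₂ = 5.88 km/s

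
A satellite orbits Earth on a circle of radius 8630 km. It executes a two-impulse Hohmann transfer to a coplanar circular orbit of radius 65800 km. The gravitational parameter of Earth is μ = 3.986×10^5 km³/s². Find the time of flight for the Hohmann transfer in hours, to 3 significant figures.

The Hohmann ellipse has a_t = (r₁ + r₂)/2 = 37215 km.
By Kepler's third law the transfer-orbit period is T = 2π√(a_t³/μ), so t = T/2 = 35720 s.
Converting: 35720 s ÷ 3600 s/hour = 9.92 hours.

t = 9.92 hours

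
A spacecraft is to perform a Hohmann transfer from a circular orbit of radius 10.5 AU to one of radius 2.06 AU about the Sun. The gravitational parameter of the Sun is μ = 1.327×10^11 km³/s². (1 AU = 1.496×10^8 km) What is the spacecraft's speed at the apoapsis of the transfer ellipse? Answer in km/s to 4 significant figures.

In km: r₁ = 10.5 × 1.496×10^8 = 1.5708×10^9 km; r₂ = 2.06 × 1.496×10^8 = 3.08176×10^8 km.
Transfer-ellipse semi-major axis a_t = (r₁ + r₂)/2 = (1.5708×10^9 + 3.08176×10^8)/2 = 9.39488×10^8 km.
The apoapsis of the transfer ellipse is at r = 1.5708×10^9 km.
From the vis-viva equation, v = √[μ(2/r − 1/a_t)] = 5.264 km/s.

v = 5.264 km/s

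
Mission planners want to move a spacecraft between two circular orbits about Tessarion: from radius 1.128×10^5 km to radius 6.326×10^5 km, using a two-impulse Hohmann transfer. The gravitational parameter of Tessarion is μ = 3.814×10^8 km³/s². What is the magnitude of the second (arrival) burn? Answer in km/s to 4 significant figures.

Δv₂ = 11.05 km/s

Semi-major axis of the transfer orbit: a_t = (1.128×10^5 + 6.326×10^5)/2 = 3.727×10^5 km.
Circular speed at r = 6.326×10^5 km: v_c = √(μ/r) = 24.554 km/s.
Vis-viva on the transfer ellipse at r = 6.326×10^5 km gives v_t = √[μ(2/r − 1/a_t)] = 13.508 km/s.
Δv₂ = |v_t − v_c| = |13.508 − 24.554| = 11.05 km/s.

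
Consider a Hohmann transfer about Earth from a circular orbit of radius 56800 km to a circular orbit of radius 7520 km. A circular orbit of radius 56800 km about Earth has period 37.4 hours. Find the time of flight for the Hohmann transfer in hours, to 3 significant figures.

From Kepler's third law T² = 4π²r³/μ at r = 56800 km, T = 37.4 hours = 37.4 × 3600 s = 1.3464×10^5 s: μ = 4π²r³/T² = 3.99077×10^5 km³/s².
Transfer-ellipse semi-major axis a_t = (r₁ + r₂)/2 = (56800 + 7520)/2 = 32160 km.
Transfer time t = π√(a_t³/μ) = π√((32160)³ / 3.99077×10^5) = 28680 s.
Converting: 28680 s ÷ 3600 s/hour = 7.97 hours.

t = 7.97 hours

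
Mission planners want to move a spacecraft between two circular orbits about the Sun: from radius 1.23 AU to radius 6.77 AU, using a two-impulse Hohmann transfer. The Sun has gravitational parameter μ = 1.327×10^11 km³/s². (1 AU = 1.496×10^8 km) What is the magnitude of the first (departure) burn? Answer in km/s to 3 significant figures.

In km: r₁ = 1.23 × 1.496×10^8 = 1.84008×10^8 km; r₂ = 6.77 × 1.496×10^8 = 1.012792×10^9 km.
Transfer-ellipse semi-major axis a_t = (r₁ + r₂)/2 = (1.84008×10^8 + 1.012792×10^9)/2 = 5.984×10^8 km.
On the circular orbit at r = 1.84008×10^8 km, v_c = √(μ/r) = 26.855 km/s.
Vis-viva on the transfer ellipse at r = 1.84008×10^8 km gives v_t = √[μ(2/r − 1/a_t)] = 34.937 km/s.
Δv₁ = |v_t − v_c| = |34.937 − 26.855| = 8.082 km/s.

Δv₁ = 8.08 km/s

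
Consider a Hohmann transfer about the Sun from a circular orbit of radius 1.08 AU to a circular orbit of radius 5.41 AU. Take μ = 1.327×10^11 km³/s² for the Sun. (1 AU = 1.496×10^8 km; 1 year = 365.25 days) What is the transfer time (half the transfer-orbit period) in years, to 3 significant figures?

t = 2.92 years

In km: r₁ = 1.08 × 1.496×10^8 = 1.61568×10^8 km; r₂ = 5.41 × 1.496×10^8 = 8.09336×10^8 km.
Transfer-ellipse semi-major axis a_t = (r₁ + r₂)/2 = (1.61568×10^8 + 8.09336×10^8)/2 = 4.85452×10^8 km.
By Kepler's third law the transfer-orbit period is T = 2π√(a_t³/μ), so t = T/2 = 9.224×10^7 s.
Converting: 9.224×10^7 s ÷ 3.15576×10^7 s/year (365.25 × 86400) = 2.92 years.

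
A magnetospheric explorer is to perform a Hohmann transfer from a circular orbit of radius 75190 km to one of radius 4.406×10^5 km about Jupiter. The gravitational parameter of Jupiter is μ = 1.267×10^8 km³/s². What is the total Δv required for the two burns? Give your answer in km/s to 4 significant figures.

The Hohmann ellipse has a_t = (r₁ + r₂)/2 = 2.57895×10^5 km.
Circular speed at r₁: v₁ = √(μ/r₁) = √(1.267×10^8/75190) = 41.0495 km/s.
Transfer-orbit speed at r₁ (v² = μ(2/r − 1/a)): v_p = √[μ(2/r₁ − 1/a_t)] = 53.6549 km/s.
First burn Δv₁ = |v_p − v₁| = 12.61 km/s.
Circular speed at r₂: v₂ = √(μ/r₂) = 16.9577 km/s.
Transfer-orbit speed at r₂: v_a = √[μ(2/r₂ − 1/a_t)] = 9.15640 km/s.
Second burn Δv₂ = |v₂ − v_a| = 7.801 km/s.
Total Δv = Δv₁ + Δv₂ = 20.41 km/s.

Δv = 20.41 km/s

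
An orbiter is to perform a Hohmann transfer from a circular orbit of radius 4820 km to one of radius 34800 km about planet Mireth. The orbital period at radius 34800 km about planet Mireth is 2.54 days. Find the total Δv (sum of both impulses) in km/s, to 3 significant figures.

Δv = 1.38 km/s

From Kepler's third law T² = 4π²r³/μ at r = 34800 km, T = 2.54 days = 2.54 × 86400 s = 2.19456×10^5 s: μ = 4π²r³/T² = 34546.4 km³/s².
Transfer-ellipse semi-major axis a_t = (r₁ + r₂)/2 = (4820 + 34800)/2 = 19810 km.
Circular speed at r₁: v₁ = √(μ/r₁) = √(34546.4/4820) = 2.67718 km/s.
On the transfer ellipse at r₁, vis-viva equation gives v_p = √[μ(2/r₁ − 1/a_t)] = 3.54834 km/s.
First burn Δv₁ = |v_p − v₁| = 0.8712 km/s.
Circular speed at r₂: v₂ = √(μ/r₂) = 0.99635 km/s.
Transfer-orbit speed at r₂: v_a = √[μ(2/r₂ − 1/a_t)] = 0.49147 km/s.
Second burn Δv₂ = |v₂ − v_a| = 0.5049 km/s.
Total Δv = Δv₁ + Δv₂ = 1.376 km/s.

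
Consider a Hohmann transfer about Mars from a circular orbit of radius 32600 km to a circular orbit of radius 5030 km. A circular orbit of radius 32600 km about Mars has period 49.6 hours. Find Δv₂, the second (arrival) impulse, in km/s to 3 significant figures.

From Kepler's third law T² = 4π²r³/μ at r = 32600 km, T = 49.6 hours = 49.6 × 3600 s = 1.7856×10^5 s: μ = 4π²r³/T² = 42898.7 km³/s².
The Hohmann ellipse has a_t = (r₁ + r₂)/2 = 18815 km.
On the circular orbit at r = 5030 km, v_c = √(μ/r) = 2.9204 km/s.
Vis-viva on the transfer ellipse at r = 5030 km gives v_t = √[μ(2/r − 1/a_t)] = 3.8441 km/s.
Δv₂ = |v_t − v_c| = |3.8441 − 2.9204| = 0.9237 km/s.

Δv₂ = 0.924 km/s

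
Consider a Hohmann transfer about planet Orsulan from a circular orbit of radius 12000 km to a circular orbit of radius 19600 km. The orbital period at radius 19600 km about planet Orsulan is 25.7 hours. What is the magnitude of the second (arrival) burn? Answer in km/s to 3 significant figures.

From Kepler's third law T² = 4π²r³/μ at r = 19600 km, T = 25.7 hours = 25.7 × 3600 s = 92520 s: μ = 4π²r³/T² = 34726.2 km³/s².
Transfer-ellipse semi-major axis a_t = (r₁ + r₂)/2 = (12000 + 19600)/2 = 15800 km.
Circular speed at r = 19600 km: v_c = √(μ/r) = 1.3311 km/s.
Transfer-orbit speed at the same r (vis-viva, a = a_t): v_t = √[μ(2/r − 1/a_t)] = 1.1600 km/s.
Δv₂ = |v_t − v_c| = |1.1600 − 1.3311| = 0.1711 km/s.

Δv₂ = 0.171 km/s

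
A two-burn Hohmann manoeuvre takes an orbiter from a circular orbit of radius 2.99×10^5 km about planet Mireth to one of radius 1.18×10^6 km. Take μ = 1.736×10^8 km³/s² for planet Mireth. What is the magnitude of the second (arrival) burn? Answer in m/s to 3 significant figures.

Semi-major axis of the transfer orbit: a_t = (2.990×10^5 + 1.180×10^6)/2 = 7.395×10^5 km.
Circular speed at r = 1.180×10^6 km: v_c = √(μ/r) = 12.13 km/s.
Vis-viva on the transfer ellipse at r = 1.180×10^6 km gives v_t = √[μ(2/r − 1/a_t)] = 7.713 km/s.
Δv₂ = |v_t − v_c| = |7.713 − 12.13| = 4.417 km/s.

Δv₂ = 4420 m/s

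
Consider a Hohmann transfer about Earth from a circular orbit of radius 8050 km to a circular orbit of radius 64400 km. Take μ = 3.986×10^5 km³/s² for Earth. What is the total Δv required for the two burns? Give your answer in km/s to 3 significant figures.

Δv = 3.66 km/s

Semi-major axis of the transfer orbit: a_t = (8050 + 64400)/2 = 36225 km.
At r₁ the circular-orbit speed is v₁ = √(μ/r₁) = 7.0367 km/s.
Transfer-orbit speed at r₁ (v² = μ(2/r − 1/a)): v_p = √[μ(2/r₁ − 1/a_t)] = 9.3823 km/s.
First burn Δv₁ = |v_p − v₁| = 2.346 km/s.
Circular speed at r₂: v₂ = √(μ/r₂) = 2.488 km/s.
Transfer-orbit speed at r₂: v_a = √[μ(2/r₂ − 1/a_t)] = 1.173 km/s.
Second burn Δv₂ = |v₂ − v_a| = 1.315 km/s.
Total Δv = Δv₁ + Δv₂ = 3.661 km/s.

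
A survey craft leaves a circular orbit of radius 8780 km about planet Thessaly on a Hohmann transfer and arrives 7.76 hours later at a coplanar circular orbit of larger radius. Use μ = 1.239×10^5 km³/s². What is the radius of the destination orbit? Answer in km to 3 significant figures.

r₂ = 34000 km

Transfer time t = 7.76 hours = 27936 s, and t = π√(a_t³/μ).
So a_t = (μ t²/π²)^(1/3) = (1.239×10^5 × (27936)² / π²)^(1/3) = 21398 km.
Since a_t = (r₁ + r₂)/2, r₂ = 2a_t − r₁ = 2×21398 − 8780 = 34016 km.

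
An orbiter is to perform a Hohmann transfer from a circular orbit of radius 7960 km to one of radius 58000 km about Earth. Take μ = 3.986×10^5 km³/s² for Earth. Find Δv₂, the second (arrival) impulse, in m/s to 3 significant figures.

Δv₂ = 1330 m/s

Semi-major axis of the transfer orbit: a_t = (7960 + 58000)/2 = 32980 km.
On the circular orbit at r = 58000 km, v_c = √(μ/r) = 2.622 km/s.
Vis-viva on the transfer ellipse at r = 58000 km gives v_t = √[μ(2/r − 1/a_t)] = 1.288 km/s.
Δv₂ = |v_t − v_c| = |1.288 − 2.622| = 1.334 km/s.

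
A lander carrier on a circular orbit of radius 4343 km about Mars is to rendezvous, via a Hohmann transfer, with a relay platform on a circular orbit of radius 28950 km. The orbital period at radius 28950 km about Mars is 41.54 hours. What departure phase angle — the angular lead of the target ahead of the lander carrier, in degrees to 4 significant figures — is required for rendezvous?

From Kepler's third law T² = 4π²r³/μ at r = 28950 km, T = 41.54 hours = 41.54 × 3600 s = 1.49544×10^5 s: μ = 4π²r³/T² = 42831.9 km³/s².
Transfer-ellipse semi-major axis a_t = (r₁ + r₂)/2 = (4343 + 28950)/2 = 16646.5 km.
The half-period of the transfer ellipse is t = π√(a_t³/μ) = 32602 s.
The target's mean motion on its circular orbit is ω₂ = √(μ/r₂³) = 4.2016×10^-5 rad/s.
Angle swept by the target during transfer: ω₂·t = 1.3698 rad = 78.48°.
The lander carrier traverses 180° on the transfer ellipse, so the target must lead by 180° − 78.48° = 101.5°.

φ = 101.5°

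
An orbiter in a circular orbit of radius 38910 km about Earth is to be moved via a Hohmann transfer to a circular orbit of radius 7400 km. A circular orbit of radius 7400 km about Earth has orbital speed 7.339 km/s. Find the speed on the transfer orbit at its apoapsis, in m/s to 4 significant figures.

From the circular-orbit relation v² = μ/r at r = 7400 km: μ = v²r = (7.339)² × 7400 = 3.98571×10^5 km³/s².
Transfer-ellipse semi-major axis a_t = (r₁ + r₂)/2 = (38910 + 7400)/2 = 23155 km.
At apoapsis, r = 38910 km.
Applying v² = μ(2/r − 1/a_t): v = 1.809 km/s.

v = 1809 m/s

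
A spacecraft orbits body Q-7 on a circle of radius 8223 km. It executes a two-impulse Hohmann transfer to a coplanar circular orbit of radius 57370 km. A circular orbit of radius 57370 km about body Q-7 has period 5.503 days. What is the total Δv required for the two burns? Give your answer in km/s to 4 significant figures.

Δv = 1.025 km/s

From Kepler's third law T² = 4π²r³/μ at r = 57370 km, T = 5.503 days = 5.503 × 86400 s = 4.754592×10^5 s: μ = 4π²r³/T² = 32975.2 km³/s².
Transfer-ellipse semi-major axis a_t = (r₁ + r₂)/2 = (8223 + 57370)/2 = 32796.5 km.
At r₁ the circular-orbit speed is v₁ = √(μ/r₁) = 2.00253 km/s.
On the transfer ellipse at r₁, vis-viva gives v_p = √[μ(2/r₁ − 1/a_t)] = 2.64855 km/s.
First burn Δv₁ = |v_p − v₁| = 0.64602 km/s.
Circular speed at r₂: v₂ = √(μ/r₂) = 0.75814 km/s.
Transfer-orbit speed at r₂: v_a = √[μ(2/r₂ − 1/a_t)] = 0.37962 km/s.
Second burn Δv₂ = |v₂ − v_a| = 0.37852 km/s.
Total Δv = Δv₁ + Δv₂ = 1.025 km/s.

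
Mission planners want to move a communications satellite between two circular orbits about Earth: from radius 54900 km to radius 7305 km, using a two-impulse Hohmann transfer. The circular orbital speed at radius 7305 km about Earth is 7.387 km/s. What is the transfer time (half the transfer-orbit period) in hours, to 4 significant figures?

t = 7.582 hours

From the circular-orbit relation v² = μ/r at r = 7305 km: μ = v²r = (7.387)² × 7305 = 3.98618×10^5 km³/s².
Semi-major axis of the transfer orbit: a_t = (54900 + 7305)/2 = 31102.5 km.
By Kepler's third law the transfer-orbit period is T = 2π√(a_t³/μ), so t = T/2 = 27294 s.
Converting: 27294 s ÷ 3600 s/hour = 7.582 hours.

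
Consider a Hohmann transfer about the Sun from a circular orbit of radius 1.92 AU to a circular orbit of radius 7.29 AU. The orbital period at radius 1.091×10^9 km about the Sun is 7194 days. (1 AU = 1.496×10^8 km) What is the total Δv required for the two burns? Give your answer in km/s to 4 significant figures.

Δv = 9.458 km/s

From Kepler's third law T² = 4π²r³/μ at r = 1.091×10^9 km, T = 7194 days = 7194 × 86400 s = 6.215616×10^8 s: μ = 4π²r³/T² = 1.32698×10^11 km³/s².
In km: r₁ = 1.92 × 1.496×10^8 = 2.87232×10^8 km; r₂ = 7.29 × 1.496×10^8 = 1.090584×10^9 km.
The Hohmann ellipse has a_t = (r₁ + r₂)/2 = 6.88908×10^8 km.
At r₁ the circular-orbit speed is v₁ = √(μ/r₁) = 21.49 km/s.
Transfer-orbit speed at r₁ (v² = μ(2/r − 1/a)): v_p = √[μ(2/r₁ − 1/a_t)] = 27.04 km/s.
First burn Δv₁ = |v_p − v₁| = 5.550 km/s.
Circular speed at r₂: v₂ = √(μ/r₂) = 11.031 km/s.
Transfer-orbit speed at r₂: v_a = √[μ(2/r₂ − 1/a_t)] = 7.1226 km/s.
Second burn Δv₂ = |v₂ − v_a| = 3.908 km/s.
Δv = Δv₁ + Δv₂ = 5.550 + 3.908 = 9.458 km/s.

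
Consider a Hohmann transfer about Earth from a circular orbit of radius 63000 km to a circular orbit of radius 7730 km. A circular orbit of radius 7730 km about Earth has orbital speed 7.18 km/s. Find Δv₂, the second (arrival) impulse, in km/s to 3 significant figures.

Δv₂ = 2.40 km/s

From the circular-orbit relation v² = μ/r at r = 7730 km: μ = v²r = (7.18)² × 7730 = 3.98500×10^5 km³/s².
The Hohmann ellipse has a_t = (r₁ + r₂)/2 = 35365 km.
On the circular orbit at r = 7730 km, v_c = √(μ/r) = 7.180 km/s.
Vis-viva on the transfer ellipse at r = 7730 km gives v_t = √[μ(2/r − 1/a_t)] = 9.583 km/s.
Δv₂ = |v_t − v_c| = |9.583 − 7.180| = 2.403 km/s.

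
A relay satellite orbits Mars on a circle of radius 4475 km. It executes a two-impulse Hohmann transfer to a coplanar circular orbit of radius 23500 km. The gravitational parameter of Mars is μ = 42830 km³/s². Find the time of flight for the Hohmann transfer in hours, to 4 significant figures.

Semi-major axis of the transfer orbit: a_t = (4475 + 23500)/2 = 13987.5 km.
Transfer time t = π√(a_t³/μ) = π√((13987.5)³ / 42830) = 25112 s.
Converting: 25112 s ÷ 3600 s/hour = 6.976 hours.

t = 6.976 hours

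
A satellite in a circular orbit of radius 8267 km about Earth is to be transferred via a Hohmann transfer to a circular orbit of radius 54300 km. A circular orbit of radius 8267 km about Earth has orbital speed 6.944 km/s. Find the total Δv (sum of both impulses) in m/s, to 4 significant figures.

Δv = 3521 m/s

From the circular-orbit relation v² = μ/r at r = 8267 km: μ = v²r = (6.944)² × 8267 = 3.98628×10^5 km³/s².
Semi-major axis of the transfer orbit: a_t = (8267 + 54300)/2 = 31283.5 km.
At r₁ the circular-orbit speed is v₁ = √(μ/r₁) = 6.9440 km/s.
Transfer-orbit speed at r₁ (vis-viva equation): v_p = √[μ(2/r₁ − 1/a_t)] = 9.1485 km/s.
First burn Δv₁ = |v_p − v₁| = 2.2045 km/s.
Circular speed at r₂: v₂ = √(μ/r₂) = 2.70947 km/s.
Transfer-orbit speed at r₂: v_a = √[μ(2/r₂ − 1/a_t)] = 1.39284 km/s.
Second burn Δv₂ = |v₂ − v_a| = 1.3166 km/s.
Δv = Δv₁ + Δv₂ = 2.2045 + 1.3166 = 3.521 km/s.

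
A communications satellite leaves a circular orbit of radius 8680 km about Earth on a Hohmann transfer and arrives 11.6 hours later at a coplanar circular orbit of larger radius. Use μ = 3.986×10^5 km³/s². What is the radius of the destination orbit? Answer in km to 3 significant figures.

Transfer time t = 11.6 hours = 41760 s, and t = π√(a_t³/μ).
So a_t = (μ t²/π²)^(1/3) = (3.986×10^5 × (41760)² / π²)^(1/3) = 41297 km.
Since a_t = (r₁ + r₂)/2, r₂ = 2a_t − r₁ = 2×41297 − 8680 = 73914 km.

r₂ = 73900 km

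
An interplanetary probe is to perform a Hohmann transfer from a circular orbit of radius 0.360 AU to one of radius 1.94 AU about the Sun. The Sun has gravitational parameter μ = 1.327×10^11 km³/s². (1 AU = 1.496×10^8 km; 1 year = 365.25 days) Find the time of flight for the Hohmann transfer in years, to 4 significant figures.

t = 0.6167 years

In km: r₁ = 0.360 × 1.496×10^8 = 5.3856×10^7 km; r₂ = 1.94 × 1.496×10^8 = 2.90224×10^8 km.
Transfer-ellipse semi-major axis a_t = (r₁ + r₂)/2 = (5.3856×10^7 + 2.90224×10^8)/2 = 1.7204×10^8 km.
By Kepler's third law the transfer-orbit period is T = 2π√(a_t³/μ), so t = T/2 = 1.946×10^7 s.
Converting: 1.946×10^7 s ÷ 3.15576×10^7 s/year (365.25 × 86400) = 0.6167 years.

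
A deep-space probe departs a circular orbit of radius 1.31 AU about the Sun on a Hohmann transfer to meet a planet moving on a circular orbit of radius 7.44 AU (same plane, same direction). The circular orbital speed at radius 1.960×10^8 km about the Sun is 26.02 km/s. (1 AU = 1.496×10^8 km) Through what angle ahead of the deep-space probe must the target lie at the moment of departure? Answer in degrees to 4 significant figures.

From the circular-orbit relation v² = μ/r at r = 1.960×10^8 km: μ = v²r = (26.02)² × 1.960×10^8 = 1.32700×10^11 km³/s².
In km: r₁ = 1.31 × 1.496×10^8 = 1.95976×10^8 km; r₂ = 7.44 × 1.496×10^8 = 1.113024×10^9 km.
The Hohmann ellipse has a_t = (r₁ + r₂)/2 = 6.545×10^8 km.
Transfer time t = π√(a_t³/μ) = 1.444×10^8 s.
Target angular speed ω₂ = √(μ/r₂³) = 9.810×10^-9 rad/s.
Angle swept by the target during transfer: ω₂·t = 1.4166 rad = 81.17°.
The deep-space probe traverses 180° on the transfer ellipse, so the target must lead by 180° − 81.17° = 98.83°.

φ = 98.83°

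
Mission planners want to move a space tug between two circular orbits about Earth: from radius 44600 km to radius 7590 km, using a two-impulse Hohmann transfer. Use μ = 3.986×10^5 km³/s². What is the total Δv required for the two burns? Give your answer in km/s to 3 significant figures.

Transfer-ellipse semi-major axis a_t = (r₁ + r₂)/2 = (44600 + 7590)/2 = 26095 km.
Circular speed at r₁: v₁ = √(μ/r₁) = √(3.986×10^5/44600) = 2.9895 km/s.
On the transfer ellipse at r₁, vis-viva gives v_a = √[μ(2/r₁ − 1/a_t)] = 1.6123 km/s.
First burn Δv₁ = |v_a − v₁| = 1.377 km/s.
Circular speed at r₂: v₂ = √(μ/r₂) = 7.247 km/s.
Transfer-orbit speed at r₂: v_p = √[μ(2/r₂ − 1/a_t)] = 9.474 km/s.
Second burn Δv₂ = |v₂ − v_p| = 2.227 km/s.
Δv = Δv₁ + Δv₂ = 1.377 + 2.227 = 3.604 km/s.

Δv = 3.60 km/s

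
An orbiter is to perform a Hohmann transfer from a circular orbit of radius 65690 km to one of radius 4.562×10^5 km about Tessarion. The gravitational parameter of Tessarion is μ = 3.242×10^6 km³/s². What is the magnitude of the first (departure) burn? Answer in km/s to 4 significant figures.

Transfer-ellipse semi-major axis a_t = (r₁ + r₂)/2 = (65690 + 4.562×10^5)/2 = 2.60945×10^5 km.
Circular speed at r = 65690 km: v_c = √(μ/r) = 7.025 km/s.
Vis-viva on the transfer ellipse at r = 65690 km gives v_t = √[μ(2/r − 1/a_t)] = 9.289 km/s.
Δv₁ = |v_t − v_c| = |9.289 − 7.025| = 2.264 km/s.

Δv₁ = 2.264 km/s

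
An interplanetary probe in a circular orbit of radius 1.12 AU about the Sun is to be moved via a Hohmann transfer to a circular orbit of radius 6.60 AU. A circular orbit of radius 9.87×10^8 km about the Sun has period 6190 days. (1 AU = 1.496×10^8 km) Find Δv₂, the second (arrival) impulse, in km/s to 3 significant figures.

Δv₂ = 5.35 km/s

From Kepler's third law T² = 4π²r³/μ at r = 9.87×10^8 km, T = 6190 days = 6190 × 86400 s = 5.34816×10^8 s: μ = 4π²r³/T² = 1.32710×10^11 km³/s².
In km: r₁ = 1.12 × 1.496×10^8 = 1.67552×10^8 km; r₂ = 6.60 × 1.496×10^8 = 9.8736×10^8 km.
The Hohmann ellipse has a_t = (r₁ + r₂)/2 = 5.77456×10^8 km.
Circular speed at r = 9.8736×10^8 km: v_c = √(μ/r) = 11.5935 km/s.
Vis-viva on the transfer ellipse at r = 9.8736×10^8 km gives v_t = √[μ(2/r − 1/a_t)] = 6.24495 km/s.
Δv₂ = |v_t − v_c| = |6.24495 − 11.5935| = 5.349 km/s.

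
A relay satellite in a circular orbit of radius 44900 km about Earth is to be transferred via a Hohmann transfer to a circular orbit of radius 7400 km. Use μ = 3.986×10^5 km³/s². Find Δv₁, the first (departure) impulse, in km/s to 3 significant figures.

The Hohmann ellipse has a_t = (r₁ + r₂)/2 = 26150 km.
Circular speed at r = 44900 km: v_c = √(μ/r) = 2.980 km/s.
Vis-viva on the transfer ellipse at r = 44900 km gives v_t = √[μ(2/r − 1/a_t)] = 1.585 km/s.
Δv₁ = |v_t − v_c| = |1.585 − 2.980| = 1.395 km/s.

Δv₁ = 1.39 km/s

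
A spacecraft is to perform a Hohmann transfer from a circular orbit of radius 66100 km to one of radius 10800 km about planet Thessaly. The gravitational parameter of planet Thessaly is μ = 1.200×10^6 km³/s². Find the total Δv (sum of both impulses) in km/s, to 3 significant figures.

Δv = 5.28 km/s

Transfer-ellipse semi-major axis a_t = (r₁ + r₂)/2 = (66100 + 10800)/2 = 38450 km.
Circular speed at r₁: v₁ = √(μ/r₁) = √(1.200×10^6/66100) = 4.2608 km/s.
On the transfer ellipse at r₁, vis-viva equation gives v_a = √[μ(2/r₁ − 1/a_t)] = 2.2582 km/s.
First burn Δv₁ = |v_a − v₁| = 2.0026 km/s.
Circular speed at r₂: v₂ = √(μ/r₂) = 10.5409 km/s.
Transfer-orbit speed at r₂: v_p = √[μ(2/r₂ − 1/a_t)] = 13.8207 km/s.
Second burn Δv₂ = |v₂ − v_p| = 3.2798 km/s.
Total Δv = Δv₁ + Δv₂ = 5.282 km/s.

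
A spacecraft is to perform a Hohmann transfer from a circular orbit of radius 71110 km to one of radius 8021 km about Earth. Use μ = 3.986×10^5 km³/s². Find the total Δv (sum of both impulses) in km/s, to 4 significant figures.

The Hohmann ellipse has a_t = (r₁ + r₂)/2 = 39565.5 km.
At r₁ the circular-orbit speed is v₁ = √(μ/r₁) = 2.368 km/s.
On the transfer ellipse at r₁, vis-viva gives v_a = √[μ(2/r₁ − 1/a_t)] = 1.066 km/s.
First burn Δv₁ = |v_a − v₁| = 1.302 km/s.
Circular speed at r₂: v₂ = √(μ/r₂) = 7.0494 km/s.
Transfer-orbit speed at r₂: v_p = √[μ(2/r₂ − 1/a_t)] = 9.4506 km/s.
Second burn Δv₂ = |v₂ − v_p| = 2.401 km/s.
Total Δv = Δv₁ + Δv₂ = 3.703 km/s.

Δv = 3.703 km/s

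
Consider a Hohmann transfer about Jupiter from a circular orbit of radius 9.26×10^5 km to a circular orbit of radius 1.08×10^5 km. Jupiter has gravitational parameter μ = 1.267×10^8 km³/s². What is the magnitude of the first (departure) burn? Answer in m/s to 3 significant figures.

The Hohmann ellipse has a_t = (r₁ + r₂)/2 = 5.170×10^5 km.
On the circular orbit at r = 9.260×10^5 km, v_c = √(μ/r) = 11.697 km/s.
Vis-viva on the transfer ellipse at r = 9.260×10^5 km gives v_t = √[μ(2/r − 1/a_t)] = 5.3463 km/s.
Δv₁ = |v_t − v_c| = |5.3463 − 11.697| = 6.351 km/s.

Δv₁ = 6350 m/s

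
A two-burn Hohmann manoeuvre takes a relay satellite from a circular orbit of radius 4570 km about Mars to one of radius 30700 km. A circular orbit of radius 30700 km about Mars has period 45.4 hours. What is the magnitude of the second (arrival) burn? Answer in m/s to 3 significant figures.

Δv₂ = 579 m/s

From Kepler's third law T² = 4π²r³/μ at r = 30700 km, T = 45.4 hours = 45.4 × 3600 s = 1.6344×10^5 s: μ = 4π²r³/T² = 42762.0 km³/s².
The Hohmann ellipse has a_t = (r₁ + r₂)/2 = 17635 km.
Circular speed at r = 30700 km: v_c = √(μ/r) = 1.1802 km/s.
Transfer-orbit speed at the same r (vis-viva, a = a_t): v_t = √[μ(2/r − 1/a_t)] = 0.60080 km/s.
Δv₂ = |v_t − v_c| = |0.60080 − 1.1802| = 0.5794 km/s.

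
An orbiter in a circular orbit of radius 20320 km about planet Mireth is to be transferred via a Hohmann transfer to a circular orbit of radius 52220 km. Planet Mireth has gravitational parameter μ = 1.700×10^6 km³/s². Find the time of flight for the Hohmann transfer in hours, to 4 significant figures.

Semi-major axis of the transfer orbit: a_t = (20320 + 52220)/2 = 36270 km.
Transfer time t = π√(a_t³/μ) = π√((36270)³ / 1.700×10^6) = 16644 s.
Converting: 16644 s ÷ 3600 s/hour = 4.623 hours.

t = 4.623 hours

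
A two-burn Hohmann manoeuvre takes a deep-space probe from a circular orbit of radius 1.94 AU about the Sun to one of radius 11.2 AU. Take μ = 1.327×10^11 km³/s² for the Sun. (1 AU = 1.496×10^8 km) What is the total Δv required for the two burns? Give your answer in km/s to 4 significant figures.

In km: r₁ = 1.94 × 1.496×10^8 = 2.90224×10^8 km; r₂ = 11.2 × 1.496×10^8 = 1.67552×10^9 km.
The Hohmann ellipse has a_t = (r₁ + r₂)/2 = 9.82872×10^8 km.
At r₁ the circular-orbit speed is v₁ = √(μ/r₁) = 21.383 km/s.
Transfer-orbit speed at r₁ (vis-viva equation): v_p = √[μ(2/r₁ − 1/a_t)] = 27.919 km/s.
First burn Δv₁ = |v_p − v₁| = 6.536 km/s.
At r₂, v₂ = √(μ/r₂) = 8.899 km/s.
Transfer-orbit speed at r₂: v_a = √[μ(2/r₂ − 1/a_t)] = 4.836 km/s.
Second burn Δv₂ = |v₂ − v_a| = 4.063 km/s.
Total Δv = Δv₁ + Δv₂ = 10.60 km/s.

Δv = 10.60 km/s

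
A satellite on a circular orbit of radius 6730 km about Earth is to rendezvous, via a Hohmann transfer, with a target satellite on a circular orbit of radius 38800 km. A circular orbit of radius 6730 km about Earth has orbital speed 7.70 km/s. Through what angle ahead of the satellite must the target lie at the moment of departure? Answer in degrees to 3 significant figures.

From the circular-orbit relation v² = μ/r at r = 6730 km: μ = v²r = (7.70)² × 6730 = 3.99022×10^5 km³/s².
Transfer-ellipse semi-major axis a_t = (r₁ + r₂)/2 = (6730 + 38800)/2 = 22765 km.
The half-period of the transfer ellipse is t = π√(a_t³/μ) = 17080 s.
Target angular speed ω₂ = √(μ/r₂³) = 8.265×10^-5 rad/s.
Angle swept by the target during transfer: ω₂·t = 1.412 rad = 80.90°.
The satellite traverses 180° on the transfer ellipse, so the target must lead by 180° − 80.90° = 99.1°.

φ = 99.1°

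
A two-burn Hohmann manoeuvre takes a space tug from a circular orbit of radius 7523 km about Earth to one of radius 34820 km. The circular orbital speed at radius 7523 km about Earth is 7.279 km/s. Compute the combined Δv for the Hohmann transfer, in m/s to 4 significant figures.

Δv = 3422 m/s

From the circular-orbit relation v² = μ/r at r = 7523 km: μ = v²r = (7.279)² × 7523 = 3.98597×10^5 km³/s².
Transfer-ellipse semi-major axis a_t = (r₁ + r₂)/2 = (7523 + 34820)/2 = 21171.5 km.
At r₁ the circular-orbit speed is v₁ = √(μ/r₁) = 7.27900 km/s.
Transfer-orbit speed at r₁ (vis-viva equation): v_p = √[μ(2/r₁ − 1/a_t)] = 9.33491 km/s.
First burn Δv₁ = |v_p − v₁| = 2.05591 km/s.
At r₂, v₂ = √(μ/r₂) = 3.38340 km/s.
Transfer-orbit speed at r₂: v_a = √[μ(2/r₂ − 1/a_t)] = 2.01685 km/s.
Second burn Δv₂ = |v₂ − v_a| = 1.36655 km/s.
Total Δv = Δv₁ + Δv₂ = 3.422 km/s.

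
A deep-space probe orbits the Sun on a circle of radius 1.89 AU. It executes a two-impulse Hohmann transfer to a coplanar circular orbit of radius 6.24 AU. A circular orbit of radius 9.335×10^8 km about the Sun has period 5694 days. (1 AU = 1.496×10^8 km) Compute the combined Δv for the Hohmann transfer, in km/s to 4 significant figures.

Δv = 8.970 km/s

From Kepler's third law T² = 4π²r³/μ at r = 9.335×10^8 km, T = 5694 days = 5694 × 86400 s = 4.919616×10^8 s: μ = 4π²r³/T² = 1.32691×10^11 km³/s².
In km: r₁ = 1.89 × 1.496×10^8 = 2.82744×10^8 km; r₂ = 6.24 × 1.496×10^8 = 9.33504×10^8 km.
Transfer-ellipse semi-major axis a_t = (r₁ + r₂)/2 = (2.82744×10^8 + 9.33504×10^8)/2 = 6.08124×10^8 km.
Circular speed at r₁: v₁ = √(μ/r₁) = √(1.32691×10^11/2.82744×10^8) = 21.663 km/s.
On the transfer ellipse at r₁, vis-viva equation gives v_p = √[μ(2/r₁ − 1/a_t)] = 26.840 km/s.
First burn Δv₁ = |v_p − v₁| = 5.177 km/s.
At r₂, v₂ = √(μ/r₂) = 11.9224 km/s.
Transfer-orbit speed at r₂: v_a = √[μ(2/r₂ − 1/a_t)] = 8.12948 km/s.
Second burn Δv₂ = |v₂ − v_a| = 3.793 km/s.
Total Δv = Δv₁ + Δv₂ = 8.970 km/s.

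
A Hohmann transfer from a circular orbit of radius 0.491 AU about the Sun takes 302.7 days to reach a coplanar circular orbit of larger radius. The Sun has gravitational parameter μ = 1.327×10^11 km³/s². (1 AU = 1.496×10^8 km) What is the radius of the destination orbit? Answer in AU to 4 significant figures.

r₂ = 2.310 AU

In km: r₁ = 0.491 × 1.496×10^8 = 7.34536×10^7 km.
Transfer time t = 302.7 days = 2.615328×10^7 s, and t = π√(a_t³/μ).
So a_t = (μ t²/π²)^(1/3) = (1.327×10^11 × (2.615328×10^7)² / π²)^(1/3) = 2.0951×10^8 km.
Since a_t = (r₁ + r₂)/2, r₂ = 2a_t − r₁ = 2×2.0951×10^8 − 7.34536×10^7 = 3.455664×10^8 km.
In AU: r₂ = 3.455664×10^8 / 1.496×10^8 = 2.310 AU.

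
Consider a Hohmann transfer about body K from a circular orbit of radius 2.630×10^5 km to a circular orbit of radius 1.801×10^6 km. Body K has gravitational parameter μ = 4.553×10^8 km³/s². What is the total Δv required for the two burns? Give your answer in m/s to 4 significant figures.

Transfer-ellipse semi-major axis a_t = (r₁ + r₂)/2 = (2.630×10^5 + 1.801×10^6)/2 = 1.032×10^6 km.
Circular speed at r₁: v₁ = √(μ/r₁) = √(4.553×10^8/2.630×10^5) = 41.61 km/s.
On the transfer ellipse at r₁, vis-viva gives v_p = √[μ(2/r₁ − 1/a_t)] = 54.97 km/s.
First burn Δv₁ = |v_p − v₁| = 13.36 km/s.
At r₂, v₂ = √(μ/r₂) = 15.90 km/s.
Transfer-orbit speed at r₂: v_a = √[μ(2/r₂ − 1/a_t)] = 8.027 km/s.
Second burn Δv₂ = |v₂ − v_a| = 7.873 km/s.
Δv = Δv₁ + Δv₂ = 13.36 + 7.873 = 21.23 km/s.

Δv = 21230 m/s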